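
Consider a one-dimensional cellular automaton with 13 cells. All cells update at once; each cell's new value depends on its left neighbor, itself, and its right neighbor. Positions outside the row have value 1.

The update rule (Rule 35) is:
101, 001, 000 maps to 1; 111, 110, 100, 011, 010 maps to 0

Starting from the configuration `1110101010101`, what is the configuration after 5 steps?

0001010101010
0110101010101
1001010101010
0010101010101
0101010101010

0101010101010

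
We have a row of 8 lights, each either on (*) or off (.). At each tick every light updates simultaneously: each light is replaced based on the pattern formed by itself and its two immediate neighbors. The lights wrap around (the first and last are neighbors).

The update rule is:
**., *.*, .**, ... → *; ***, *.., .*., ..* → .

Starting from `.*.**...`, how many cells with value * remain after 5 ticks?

..***.**
..*.****
...**..*
.*.**...  (repeats tick 0; period 4)
tick 5: ..***.**
count of *: 5

5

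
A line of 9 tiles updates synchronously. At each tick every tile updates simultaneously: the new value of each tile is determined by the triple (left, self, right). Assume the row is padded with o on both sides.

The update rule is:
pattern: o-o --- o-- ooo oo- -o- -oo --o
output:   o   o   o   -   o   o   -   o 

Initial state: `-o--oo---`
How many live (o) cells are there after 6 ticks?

2

oooo-oooo
---oo----
ooo-ooooo
--oo-----
oo-oooooo
-oo------
count of o: 2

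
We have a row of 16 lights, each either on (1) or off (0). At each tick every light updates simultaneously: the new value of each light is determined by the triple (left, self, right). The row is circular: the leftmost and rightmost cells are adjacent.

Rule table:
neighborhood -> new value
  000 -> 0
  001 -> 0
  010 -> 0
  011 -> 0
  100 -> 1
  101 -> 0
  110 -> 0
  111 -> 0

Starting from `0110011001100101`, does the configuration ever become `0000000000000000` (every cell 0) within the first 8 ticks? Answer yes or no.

0001000100010000
0000100010001000
0000010001000100
0000001000100010
0000000100010001
1000000010001000
0100000001000100
0010000000100010
tick 8 is 0010000000100010, still not uniform 0

no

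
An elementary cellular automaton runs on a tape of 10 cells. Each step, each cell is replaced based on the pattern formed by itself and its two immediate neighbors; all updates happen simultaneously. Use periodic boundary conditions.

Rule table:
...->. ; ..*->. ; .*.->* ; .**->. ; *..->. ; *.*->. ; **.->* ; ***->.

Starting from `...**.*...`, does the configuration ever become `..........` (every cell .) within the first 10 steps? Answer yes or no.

....*.*...
....*.*...  (fixed point — unchanged through step 10)
step 10 is ....*.*..., still not uniform .

no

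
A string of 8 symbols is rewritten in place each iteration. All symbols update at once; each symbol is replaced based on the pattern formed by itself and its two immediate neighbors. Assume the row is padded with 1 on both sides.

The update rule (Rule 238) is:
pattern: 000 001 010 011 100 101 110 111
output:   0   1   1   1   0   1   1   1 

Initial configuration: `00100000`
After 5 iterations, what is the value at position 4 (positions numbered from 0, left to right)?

iteration 1: 01100001
iteration 2: 11100011
iteration 3: 11100111
iteration 4: 11101111
iteration 5: 11111111
position 4 holds 1

1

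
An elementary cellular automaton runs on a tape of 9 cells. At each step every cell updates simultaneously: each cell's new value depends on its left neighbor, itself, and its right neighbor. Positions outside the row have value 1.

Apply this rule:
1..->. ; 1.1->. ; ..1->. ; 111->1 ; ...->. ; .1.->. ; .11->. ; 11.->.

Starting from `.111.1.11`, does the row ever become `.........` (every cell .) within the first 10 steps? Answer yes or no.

..1.....1
.........
all cells are . at step 2

yes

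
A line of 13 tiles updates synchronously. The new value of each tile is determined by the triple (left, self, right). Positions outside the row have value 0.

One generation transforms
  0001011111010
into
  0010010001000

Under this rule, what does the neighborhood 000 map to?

0

At position 0 the neighborhood is 000; the next row has 0 there.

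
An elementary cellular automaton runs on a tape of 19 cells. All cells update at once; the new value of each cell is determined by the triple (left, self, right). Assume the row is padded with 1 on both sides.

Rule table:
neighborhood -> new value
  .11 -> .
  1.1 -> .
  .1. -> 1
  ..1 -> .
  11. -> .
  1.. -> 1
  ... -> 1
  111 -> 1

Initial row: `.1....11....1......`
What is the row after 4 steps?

.1111...111.111111.
..11.11..1...1111..
1......1.111..11.1.
.11111.1..1.1....1.

.11111.1..1.1....1.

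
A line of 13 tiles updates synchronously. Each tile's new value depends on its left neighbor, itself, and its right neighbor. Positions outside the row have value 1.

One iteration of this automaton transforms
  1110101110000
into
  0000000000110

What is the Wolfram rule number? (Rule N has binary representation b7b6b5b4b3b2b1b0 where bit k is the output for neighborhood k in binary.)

1

position 0: 111 → 0  (bit 7 = 0)
position 2: 110 → 0  (bit 6 = 0)
position 3: 101 → 0  (bit 5 = 0)
position 9: 100 → 0  (bit 4 = 0)
position 6: 011 → 0  (bit 3 = 0)
position 4: 010 → 0  (bit 2 = 0)
position 12: 001 → 0  (bit 1 = 0)
position 10: 000 → 1  (bit 0 = 1)
bits b7..b0 = 00000001 = 1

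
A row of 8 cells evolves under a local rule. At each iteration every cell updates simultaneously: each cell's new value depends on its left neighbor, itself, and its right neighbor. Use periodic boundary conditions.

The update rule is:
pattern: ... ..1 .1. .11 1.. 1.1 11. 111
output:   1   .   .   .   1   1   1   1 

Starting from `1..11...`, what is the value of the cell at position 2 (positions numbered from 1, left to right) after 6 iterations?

1

.1..111.
..1..111
1..1..11
11..1..1
111..1..
.111..1.
position 2 holds 1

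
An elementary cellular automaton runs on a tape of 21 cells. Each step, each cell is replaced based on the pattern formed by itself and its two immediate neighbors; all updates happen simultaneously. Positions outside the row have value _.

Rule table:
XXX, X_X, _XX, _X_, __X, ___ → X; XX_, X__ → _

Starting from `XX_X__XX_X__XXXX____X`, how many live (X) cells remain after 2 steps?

15

X_XX_XX_XX_XXXX__XXXX
XXX_XX_XX_XXXX__XXXX_
count of X: 15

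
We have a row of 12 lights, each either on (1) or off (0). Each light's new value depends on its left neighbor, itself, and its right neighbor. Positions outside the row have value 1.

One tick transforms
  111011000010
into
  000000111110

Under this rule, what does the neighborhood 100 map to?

At position 6 the neighborhood is 100; the next row has 1 there.

1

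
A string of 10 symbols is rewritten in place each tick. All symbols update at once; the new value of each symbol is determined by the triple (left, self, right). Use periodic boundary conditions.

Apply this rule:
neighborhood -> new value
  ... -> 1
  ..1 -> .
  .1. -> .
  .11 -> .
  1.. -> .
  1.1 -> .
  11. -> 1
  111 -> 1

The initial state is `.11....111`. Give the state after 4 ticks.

..11.1...1

..1.11..11
.....1...1
.111...1..
..11.1...1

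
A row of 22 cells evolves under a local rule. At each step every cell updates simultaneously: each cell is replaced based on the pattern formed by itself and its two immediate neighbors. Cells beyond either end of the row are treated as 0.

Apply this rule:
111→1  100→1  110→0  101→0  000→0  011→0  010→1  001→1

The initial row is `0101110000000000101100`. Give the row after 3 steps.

step 1: 1100101000000001100010
step 2: 0011101100000010010111
step 3: 0101000010000111110010

0101000010000111110010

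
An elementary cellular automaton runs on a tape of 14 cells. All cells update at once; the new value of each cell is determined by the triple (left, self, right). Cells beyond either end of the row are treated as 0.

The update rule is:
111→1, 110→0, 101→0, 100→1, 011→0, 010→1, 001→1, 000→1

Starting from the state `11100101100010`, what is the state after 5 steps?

00010011111001

01011100011111
11001011101110
00111001000101
11010111111101
00010011111001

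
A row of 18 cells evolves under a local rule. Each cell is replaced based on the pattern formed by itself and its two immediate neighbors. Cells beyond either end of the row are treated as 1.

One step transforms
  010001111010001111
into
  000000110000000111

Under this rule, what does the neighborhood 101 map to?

0

At position 0 the neighborhood is 101; the next row has 0 there.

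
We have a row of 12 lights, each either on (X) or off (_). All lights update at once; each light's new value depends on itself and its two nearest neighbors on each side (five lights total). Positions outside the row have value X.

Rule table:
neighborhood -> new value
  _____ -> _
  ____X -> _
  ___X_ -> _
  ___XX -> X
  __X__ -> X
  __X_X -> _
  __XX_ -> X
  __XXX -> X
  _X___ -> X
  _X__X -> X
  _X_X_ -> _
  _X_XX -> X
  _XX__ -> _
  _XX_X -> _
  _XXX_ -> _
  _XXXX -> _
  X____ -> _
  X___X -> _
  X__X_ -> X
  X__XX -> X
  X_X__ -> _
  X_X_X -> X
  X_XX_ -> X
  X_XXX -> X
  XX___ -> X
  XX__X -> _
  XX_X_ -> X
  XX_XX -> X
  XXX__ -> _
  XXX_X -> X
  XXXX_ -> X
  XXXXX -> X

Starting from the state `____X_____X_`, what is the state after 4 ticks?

XXXXXX_XXX_X

X___XX_____X
_X_XX_X___XX
XXXX_X_X_XX_
XXXXXX_XXX_X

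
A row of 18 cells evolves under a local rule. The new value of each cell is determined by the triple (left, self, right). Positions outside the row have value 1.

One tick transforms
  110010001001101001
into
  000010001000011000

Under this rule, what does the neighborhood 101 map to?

1

At position 13 the neighborhood is 101; the next row has 1 there.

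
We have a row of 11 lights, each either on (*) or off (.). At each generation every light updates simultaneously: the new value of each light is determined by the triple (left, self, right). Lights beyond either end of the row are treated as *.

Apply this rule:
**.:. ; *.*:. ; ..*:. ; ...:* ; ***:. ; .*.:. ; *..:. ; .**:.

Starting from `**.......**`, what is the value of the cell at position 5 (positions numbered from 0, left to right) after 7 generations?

*

...*****...
.*.......*.
...*****...  (repeats generation 1; period 2)
generation 7: ...*****...
position 5 holds *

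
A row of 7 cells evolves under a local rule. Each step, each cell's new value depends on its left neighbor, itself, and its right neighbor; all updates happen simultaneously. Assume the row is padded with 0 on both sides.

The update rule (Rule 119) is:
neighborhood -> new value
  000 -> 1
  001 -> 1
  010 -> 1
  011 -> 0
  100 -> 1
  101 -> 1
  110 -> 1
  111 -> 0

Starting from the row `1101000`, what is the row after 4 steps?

0111111
1000001
1111111
0000001

0000001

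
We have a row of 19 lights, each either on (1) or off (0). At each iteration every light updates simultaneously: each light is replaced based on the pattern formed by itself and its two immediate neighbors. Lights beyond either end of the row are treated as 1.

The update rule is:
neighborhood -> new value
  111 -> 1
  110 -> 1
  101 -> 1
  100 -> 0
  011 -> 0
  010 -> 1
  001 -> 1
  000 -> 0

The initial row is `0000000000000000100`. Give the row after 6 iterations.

iteration 1: 0000000000000001101
iteration 2: 0000000000000010110
iteration 3: 0000000000000111011
iteration 4: 0000000000001011101
iteration 5: 0000000000011101110
iteration 6: 0000000000101110111

0000000000101110111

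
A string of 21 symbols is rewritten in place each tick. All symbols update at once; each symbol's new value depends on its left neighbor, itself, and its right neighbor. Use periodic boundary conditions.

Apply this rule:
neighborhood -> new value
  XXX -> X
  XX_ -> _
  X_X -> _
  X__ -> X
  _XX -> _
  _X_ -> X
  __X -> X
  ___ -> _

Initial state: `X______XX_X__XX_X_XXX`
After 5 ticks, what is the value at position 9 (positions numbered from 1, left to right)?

X

_X____X___XXX___X__XX
_XX__XXX_X_X_X_XXXX__
X__XX_X__X_X_X__XX_X_
XXX___XXXX_X_XXX___X_
_X_X_X_XX__X__X_X_XX_
position 9 holds X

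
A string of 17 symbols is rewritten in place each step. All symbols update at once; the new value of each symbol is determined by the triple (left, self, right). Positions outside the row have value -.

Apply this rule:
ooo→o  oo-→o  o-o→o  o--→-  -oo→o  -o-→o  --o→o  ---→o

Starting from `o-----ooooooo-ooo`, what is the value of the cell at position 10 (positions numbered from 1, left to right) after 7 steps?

step 1: o-ooooooooooooooo
step 2: ooooooooooooooooo
step 3: ooooooooooooooooo  (fixed point — unchanged through step 7)
position 10 holds o

o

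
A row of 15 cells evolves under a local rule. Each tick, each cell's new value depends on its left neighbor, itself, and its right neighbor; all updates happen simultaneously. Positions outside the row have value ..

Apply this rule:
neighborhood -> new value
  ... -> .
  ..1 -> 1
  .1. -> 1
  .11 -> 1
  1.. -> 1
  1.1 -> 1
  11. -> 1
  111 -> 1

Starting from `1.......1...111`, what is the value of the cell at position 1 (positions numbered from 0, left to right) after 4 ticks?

1

11.....111.1111
111...111111111
1111.1111111111
111111111111111
position 1 holds 1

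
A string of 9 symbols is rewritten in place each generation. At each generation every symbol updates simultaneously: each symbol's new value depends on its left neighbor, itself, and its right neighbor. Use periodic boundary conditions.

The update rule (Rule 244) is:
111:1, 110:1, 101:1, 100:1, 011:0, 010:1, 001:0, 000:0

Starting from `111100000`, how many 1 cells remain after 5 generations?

4

011110000
001111000
000111100
000011110
000001111
count of 1: 4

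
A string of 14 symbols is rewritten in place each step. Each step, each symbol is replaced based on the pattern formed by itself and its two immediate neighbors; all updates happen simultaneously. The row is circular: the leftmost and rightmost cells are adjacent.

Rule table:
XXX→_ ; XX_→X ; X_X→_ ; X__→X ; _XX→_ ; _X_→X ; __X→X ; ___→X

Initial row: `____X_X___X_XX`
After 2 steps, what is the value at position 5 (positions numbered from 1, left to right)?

XXXXX_XXXXX__X
____X_____XXX_
position 5 holds X

X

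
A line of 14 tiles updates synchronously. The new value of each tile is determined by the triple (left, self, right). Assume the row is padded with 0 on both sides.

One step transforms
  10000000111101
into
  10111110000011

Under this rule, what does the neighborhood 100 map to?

0

At position 1 the neighborhood is 100; the next row has 0 there.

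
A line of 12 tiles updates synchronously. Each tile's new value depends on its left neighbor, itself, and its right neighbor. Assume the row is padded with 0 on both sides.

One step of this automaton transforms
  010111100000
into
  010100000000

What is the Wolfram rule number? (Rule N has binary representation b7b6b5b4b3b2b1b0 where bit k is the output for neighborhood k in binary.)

12

position 4: 111 → 0  (bit 7 = 0)
position 6: 110 → 0  (bit 6 = 0)
position 2: 101 → 0  (bit 5 = 0)
position 7: 100 → 0  (bit 4 = 0)
position 3: 011 → 1  (bit 3 = 1)
position 1: 010 → 1  (bit 2 = 1)
position 0: 001 → 0  (bit 1 = 0)
position 8: 000 → 0  (bit 0 = 0)
bits b7..b0 = 00001100 = 12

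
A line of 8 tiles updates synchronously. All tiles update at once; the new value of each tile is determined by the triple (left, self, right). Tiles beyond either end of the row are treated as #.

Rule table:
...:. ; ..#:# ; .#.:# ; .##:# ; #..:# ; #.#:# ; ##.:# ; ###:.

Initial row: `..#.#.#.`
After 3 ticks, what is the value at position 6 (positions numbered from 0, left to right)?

########
........
#......#
position 6 holds .

.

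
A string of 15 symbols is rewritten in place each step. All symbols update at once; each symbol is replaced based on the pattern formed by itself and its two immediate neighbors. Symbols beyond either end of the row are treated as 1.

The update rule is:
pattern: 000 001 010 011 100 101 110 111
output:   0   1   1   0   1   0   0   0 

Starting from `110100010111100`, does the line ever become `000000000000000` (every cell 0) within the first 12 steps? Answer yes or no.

no

000110110000011
101000001000100
001100011101111
110010100000000
001110110000001
110000001000010
001000011100110
111100100011000
000011110100101
100100000111100
011110001000011
000001011100100
step 12 is 000001011100100, still not uniform 0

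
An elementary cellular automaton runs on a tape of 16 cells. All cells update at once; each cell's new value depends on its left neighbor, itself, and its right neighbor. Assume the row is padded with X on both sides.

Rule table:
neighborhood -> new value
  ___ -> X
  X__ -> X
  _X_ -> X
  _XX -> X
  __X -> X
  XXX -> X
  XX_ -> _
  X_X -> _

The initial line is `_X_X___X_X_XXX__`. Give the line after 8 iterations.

_X_X_X_XXXXXXXXX

_X_XXXXX_X_XX_XX
_X_XXXX__X_X__XX
_X_XXX_XXX_XXXXX
_X_XX__XX__XXXXX
_X_X_XXX_XXXXXXX
_X_X_XX__XXXXXXX
_X_X_X_XXXXXXXXX
_X_X_X_XXXXXXXXX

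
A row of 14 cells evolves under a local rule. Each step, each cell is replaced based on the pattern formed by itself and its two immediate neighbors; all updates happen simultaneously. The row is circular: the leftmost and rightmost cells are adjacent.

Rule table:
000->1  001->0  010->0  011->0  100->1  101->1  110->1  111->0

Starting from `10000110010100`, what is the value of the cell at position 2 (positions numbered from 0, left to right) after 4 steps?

1

01110011001010
00011001100101
11001100110010
01100110011001
position 2 holds 1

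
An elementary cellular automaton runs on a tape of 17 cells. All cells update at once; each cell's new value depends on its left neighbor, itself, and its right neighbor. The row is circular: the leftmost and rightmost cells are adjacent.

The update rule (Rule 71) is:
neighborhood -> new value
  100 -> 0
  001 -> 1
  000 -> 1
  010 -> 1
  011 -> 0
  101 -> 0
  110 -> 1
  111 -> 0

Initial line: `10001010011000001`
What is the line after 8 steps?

10111010101011110
10001010101000010
10111010101011110  (repeats step 1; period 2)
step 8: 10001010101000010

10001010101000010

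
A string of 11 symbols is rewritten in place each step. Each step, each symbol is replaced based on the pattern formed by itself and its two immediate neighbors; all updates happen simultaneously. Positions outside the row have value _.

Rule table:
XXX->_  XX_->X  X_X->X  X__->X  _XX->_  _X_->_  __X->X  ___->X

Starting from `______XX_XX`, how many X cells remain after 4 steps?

5

step 1: XXXXXX_XX_X
step 2: _____XX_XX_
step 3: XXXXX_XX_XX
step 4: ____XX_XX_X
count of X: 5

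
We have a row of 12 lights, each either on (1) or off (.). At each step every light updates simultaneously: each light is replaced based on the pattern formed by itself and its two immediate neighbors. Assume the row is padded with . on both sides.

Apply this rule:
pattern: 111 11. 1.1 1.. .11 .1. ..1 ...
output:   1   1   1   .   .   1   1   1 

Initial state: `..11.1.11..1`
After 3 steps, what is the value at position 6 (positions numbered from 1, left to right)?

11.1111.1.11
.11.111111.1
1.11.1111111
position 6 holds 1

1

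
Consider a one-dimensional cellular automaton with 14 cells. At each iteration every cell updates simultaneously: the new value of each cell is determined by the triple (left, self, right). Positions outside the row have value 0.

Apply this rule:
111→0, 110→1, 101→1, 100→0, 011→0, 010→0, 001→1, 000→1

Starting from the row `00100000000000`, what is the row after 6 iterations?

11001111111111
01010000000001
10100111111110
01001000000010
10010011111100
00100100000101

00100100000101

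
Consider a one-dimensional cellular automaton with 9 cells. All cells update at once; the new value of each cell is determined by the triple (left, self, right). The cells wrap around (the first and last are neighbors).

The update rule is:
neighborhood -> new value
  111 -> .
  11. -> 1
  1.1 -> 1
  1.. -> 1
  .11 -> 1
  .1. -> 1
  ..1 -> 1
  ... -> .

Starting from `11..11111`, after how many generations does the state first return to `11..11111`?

6

.1111....
11..11...
1111111.1
......111
1....11.1
11..11111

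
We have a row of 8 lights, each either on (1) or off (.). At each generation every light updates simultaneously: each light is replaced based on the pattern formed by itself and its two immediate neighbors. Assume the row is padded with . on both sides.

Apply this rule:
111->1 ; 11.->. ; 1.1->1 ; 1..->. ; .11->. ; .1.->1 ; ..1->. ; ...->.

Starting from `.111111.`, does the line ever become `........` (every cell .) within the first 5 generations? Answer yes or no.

..1111..
...11...
........
all cells are . at generation 3

yes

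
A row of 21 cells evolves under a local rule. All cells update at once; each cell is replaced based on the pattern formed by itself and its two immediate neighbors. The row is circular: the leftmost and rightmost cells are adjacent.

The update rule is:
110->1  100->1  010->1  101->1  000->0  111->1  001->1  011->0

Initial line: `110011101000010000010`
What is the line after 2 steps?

101110111111011101011

step 1: 011101111100111000111
step 2: 101110111111011101011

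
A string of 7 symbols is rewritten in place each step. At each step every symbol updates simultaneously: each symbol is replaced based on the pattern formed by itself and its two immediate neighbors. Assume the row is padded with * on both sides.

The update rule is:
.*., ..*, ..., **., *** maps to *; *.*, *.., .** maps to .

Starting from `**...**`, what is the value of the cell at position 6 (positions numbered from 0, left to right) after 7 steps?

*

step 1: **.**.*
step 2: **..*..
step 3: **.**.*  (repeats step 1; period 2)
step 7: **.**.*
position 6 holds *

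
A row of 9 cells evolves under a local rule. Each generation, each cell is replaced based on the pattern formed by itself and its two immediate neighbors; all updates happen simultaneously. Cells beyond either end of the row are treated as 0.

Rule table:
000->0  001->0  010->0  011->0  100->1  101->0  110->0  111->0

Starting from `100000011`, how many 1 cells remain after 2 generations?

010000000
001000000
count of 1: 1

1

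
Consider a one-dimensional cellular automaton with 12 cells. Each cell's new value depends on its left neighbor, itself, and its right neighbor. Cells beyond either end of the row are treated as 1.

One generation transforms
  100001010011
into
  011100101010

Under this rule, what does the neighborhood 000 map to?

At position 2 the neighborhood is 000; the next row has 1 there.

1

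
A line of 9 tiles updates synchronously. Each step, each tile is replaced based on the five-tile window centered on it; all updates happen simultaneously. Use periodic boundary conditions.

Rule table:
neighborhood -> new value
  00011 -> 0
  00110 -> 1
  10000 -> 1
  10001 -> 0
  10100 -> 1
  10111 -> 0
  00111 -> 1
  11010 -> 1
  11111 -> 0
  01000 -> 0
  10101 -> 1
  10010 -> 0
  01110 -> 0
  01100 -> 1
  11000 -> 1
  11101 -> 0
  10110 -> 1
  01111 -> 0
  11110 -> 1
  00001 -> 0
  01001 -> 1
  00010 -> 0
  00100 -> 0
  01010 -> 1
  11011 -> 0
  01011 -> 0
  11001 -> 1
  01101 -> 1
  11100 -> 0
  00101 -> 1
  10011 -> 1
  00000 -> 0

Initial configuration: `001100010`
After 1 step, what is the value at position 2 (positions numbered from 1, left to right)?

0

001110000
position 2 holds 0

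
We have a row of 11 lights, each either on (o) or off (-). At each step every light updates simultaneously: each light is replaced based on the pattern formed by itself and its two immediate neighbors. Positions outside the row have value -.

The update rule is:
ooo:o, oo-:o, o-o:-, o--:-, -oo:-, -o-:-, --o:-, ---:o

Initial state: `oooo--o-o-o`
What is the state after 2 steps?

-ooo-------
--oo-oooooo

--oo-oooooo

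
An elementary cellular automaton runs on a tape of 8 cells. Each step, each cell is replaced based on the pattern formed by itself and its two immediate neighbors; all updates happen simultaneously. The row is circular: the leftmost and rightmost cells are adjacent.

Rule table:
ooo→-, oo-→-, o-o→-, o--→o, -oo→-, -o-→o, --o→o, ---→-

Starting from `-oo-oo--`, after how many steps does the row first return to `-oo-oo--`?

o-----o-
oo---oo-
--o-o---
-oo-oo--

4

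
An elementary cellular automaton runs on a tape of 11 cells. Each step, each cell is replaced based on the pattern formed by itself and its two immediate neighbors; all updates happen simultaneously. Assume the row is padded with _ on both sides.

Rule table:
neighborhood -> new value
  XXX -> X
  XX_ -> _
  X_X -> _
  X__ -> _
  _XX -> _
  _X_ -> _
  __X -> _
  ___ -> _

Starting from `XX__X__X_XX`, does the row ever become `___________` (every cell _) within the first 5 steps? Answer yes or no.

step 1: ___________
all cells are _ at step 1

yes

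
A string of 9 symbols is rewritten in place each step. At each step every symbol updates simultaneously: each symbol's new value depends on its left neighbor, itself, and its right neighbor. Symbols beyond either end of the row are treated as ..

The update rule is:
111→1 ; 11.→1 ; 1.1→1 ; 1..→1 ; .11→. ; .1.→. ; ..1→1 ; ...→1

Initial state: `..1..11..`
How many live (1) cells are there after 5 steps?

6

step 1: 11.11.111
step 2: .11.11.11
step 3: 1.11.11.1
step 4: .1.11.11.
step 5: 1.1.11.11
count of 1: 6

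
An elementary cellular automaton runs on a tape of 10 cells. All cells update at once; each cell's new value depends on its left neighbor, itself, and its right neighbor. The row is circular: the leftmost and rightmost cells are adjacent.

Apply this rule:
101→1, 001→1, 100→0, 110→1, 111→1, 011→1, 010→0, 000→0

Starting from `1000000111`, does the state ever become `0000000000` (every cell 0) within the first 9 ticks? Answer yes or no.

1000001111
1000011111
1000111111
1001111111
1011111111
1111111111
1111111111  (fixed point — unchanged through tick 9)
tick 9 is 1111111111, still not uniform 0

no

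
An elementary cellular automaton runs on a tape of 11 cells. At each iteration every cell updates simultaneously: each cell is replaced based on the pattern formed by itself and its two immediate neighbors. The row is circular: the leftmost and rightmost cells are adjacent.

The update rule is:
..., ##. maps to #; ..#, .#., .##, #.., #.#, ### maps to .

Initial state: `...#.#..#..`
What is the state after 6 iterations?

##........#
.#.######..
........#.#
.######....
......#.###
.####.....#

.####.....#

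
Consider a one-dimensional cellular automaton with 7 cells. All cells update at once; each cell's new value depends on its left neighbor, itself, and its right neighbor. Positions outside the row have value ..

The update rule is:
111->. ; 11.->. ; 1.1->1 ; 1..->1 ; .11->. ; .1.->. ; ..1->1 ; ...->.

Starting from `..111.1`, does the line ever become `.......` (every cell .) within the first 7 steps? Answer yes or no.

step 1: .1...1.
step 2: 1.1.1.1
step 3: .1.1.1.
step 4: 1.1.1.1  (repeats step 2; period 2)
step 7: .1.1.1.
step 7 is .1.1.1., still not uniform .

no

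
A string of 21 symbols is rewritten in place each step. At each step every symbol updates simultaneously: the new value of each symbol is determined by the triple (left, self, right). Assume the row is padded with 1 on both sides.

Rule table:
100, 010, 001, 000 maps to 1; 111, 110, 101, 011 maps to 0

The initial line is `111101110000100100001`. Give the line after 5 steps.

000000001111111111111

000000001111111111110
111111110000000000000
000000001111111111111
111111110000000000000  (repeats step 2; period 2)
step 5: 000000001111111111111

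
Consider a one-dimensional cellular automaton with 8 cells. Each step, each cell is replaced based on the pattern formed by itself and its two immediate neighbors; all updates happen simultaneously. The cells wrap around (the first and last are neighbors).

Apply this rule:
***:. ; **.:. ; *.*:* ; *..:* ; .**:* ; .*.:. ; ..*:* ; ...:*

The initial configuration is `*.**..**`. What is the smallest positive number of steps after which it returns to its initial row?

16

.**.***.
**.**..*
..**.***
***.**..
*..**.**
.***.**.
**..**.*
..***.**
***..**.
*..***.*
.***..**
**..***.
*.***..*
.**..***
**.***..
*.**..**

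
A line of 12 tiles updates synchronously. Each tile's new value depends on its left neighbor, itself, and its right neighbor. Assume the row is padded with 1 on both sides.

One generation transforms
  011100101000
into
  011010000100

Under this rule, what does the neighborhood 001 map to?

At position 5 the neighborhood is 001; the next row has 0 there.

0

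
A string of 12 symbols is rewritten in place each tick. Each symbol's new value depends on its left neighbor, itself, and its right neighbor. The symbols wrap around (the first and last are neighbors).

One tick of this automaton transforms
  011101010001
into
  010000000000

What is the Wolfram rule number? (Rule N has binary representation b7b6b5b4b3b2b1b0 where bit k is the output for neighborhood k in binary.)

8

position 2: 111 → 0  (bit 7 = 0)
position 3: 110 → 0  (bit 6 = 0)
position 0: 101 → 0  (bit 5 = 0)
position 8: 100 → 0  (bit 4 = 0)
position 1: 011 → 1  (bit 3 = 1)
position 5: 010 → 0  (bit 2 = 0)
position 10: 001 → 0  (bit 1 = 0)
position 9: 000 → 0  (bit 0 = 0)
bits b7..b0 = 00001000 = 8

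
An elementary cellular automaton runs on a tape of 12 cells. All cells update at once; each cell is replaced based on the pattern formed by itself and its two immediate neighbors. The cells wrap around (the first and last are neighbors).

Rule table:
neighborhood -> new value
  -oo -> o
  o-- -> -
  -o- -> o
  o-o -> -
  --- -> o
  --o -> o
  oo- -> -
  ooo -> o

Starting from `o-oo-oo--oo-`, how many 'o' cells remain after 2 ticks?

7

o-o--o--oo--
o-o-oo-oo--o
count of o: 7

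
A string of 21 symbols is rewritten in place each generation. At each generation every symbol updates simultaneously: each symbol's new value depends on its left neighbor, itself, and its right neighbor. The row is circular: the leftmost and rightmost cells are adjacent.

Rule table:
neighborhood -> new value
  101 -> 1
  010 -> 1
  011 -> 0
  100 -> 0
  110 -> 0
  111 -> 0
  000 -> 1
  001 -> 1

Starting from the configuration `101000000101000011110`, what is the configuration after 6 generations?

111011111111011100001
000100000000100001110
111101111111101110000
000010000000010000111
011110111111110111000
100001000000001000011

100001000000001000011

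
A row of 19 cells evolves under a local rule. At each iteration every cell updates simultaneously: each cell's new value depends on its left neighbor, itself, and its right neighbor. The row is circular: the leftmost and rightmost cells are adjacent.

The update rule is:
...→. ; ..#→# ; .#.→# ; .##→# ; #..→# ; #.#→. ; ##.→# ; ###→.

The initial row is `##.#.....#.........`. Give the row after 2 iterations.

.#.###.##.##.....##

iteration 1: ##.##...###.......#
iteration 2: .#.###.##.##.....##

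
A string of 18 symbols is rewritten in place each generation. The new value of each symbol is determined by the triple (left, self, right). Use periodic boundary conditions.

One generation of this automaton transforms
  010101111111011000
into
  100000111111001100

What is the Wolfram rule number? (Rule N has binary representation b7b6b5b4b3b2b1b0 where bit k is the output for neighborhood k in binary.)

210

position 6: 111 → 1  (bit 7 = 1)
position 11: 110 → 1  (bit 6 = 1)
position 2: 101 → 0  (bit 5 = 0)
position 15: 100 → 1  (bit 4 = 1)
position 5: 011 → 0  (bit 3 = 0)
position 1: 010 → 0  (bit 2 = 0)
position 0: 001 → 1  (bit 1 = 1)
position 16: 000 → 0  (bit 0 = 0)
bits b7..b0 = 11010010 = 210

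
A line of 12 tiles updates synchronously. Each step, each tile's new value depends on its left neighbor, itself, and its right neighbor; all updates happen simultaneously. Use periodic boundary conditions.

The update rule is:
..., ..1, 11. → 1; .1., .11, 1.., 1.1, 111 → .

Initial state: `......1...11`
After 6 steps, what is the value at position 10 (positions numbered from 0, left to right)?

.

step 1: .11111..11.1
step 2: .....1.1.1..
step 3: 11111......1
step 4: ....1.11111.
step 5: 1111......1.
step 6: ...1.11111..
position 10 holds .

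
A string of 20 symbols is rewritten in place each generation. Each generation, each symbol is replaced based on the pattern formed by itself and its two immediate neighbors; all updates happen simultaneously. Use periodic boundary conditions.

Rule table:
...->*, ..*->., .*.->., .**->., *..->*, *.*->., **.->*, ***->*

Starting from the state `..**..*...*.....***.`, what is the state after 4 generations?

generation 1: *..**..**..****..***
generation 2: **..**..**..****..**
generation 3: ***..**..**..****..*
generation 4: ****..**..**..****..

****..**..**..****..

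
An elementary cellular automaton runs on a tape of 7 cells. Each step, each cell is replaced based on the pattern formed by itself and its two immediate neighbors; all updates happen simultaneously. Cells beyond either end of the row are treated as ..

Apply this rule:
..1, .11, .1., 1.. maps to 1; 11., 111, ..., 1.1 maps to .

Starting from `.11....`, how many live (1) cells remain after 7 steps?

3

step 1: 11.1...
step 2: 1..11..
step 3: 1111.1.
step 4: 1....11
step 5: 11..11.
step 6: 1.111.1
step 7: 1.1...1
count of 1: 3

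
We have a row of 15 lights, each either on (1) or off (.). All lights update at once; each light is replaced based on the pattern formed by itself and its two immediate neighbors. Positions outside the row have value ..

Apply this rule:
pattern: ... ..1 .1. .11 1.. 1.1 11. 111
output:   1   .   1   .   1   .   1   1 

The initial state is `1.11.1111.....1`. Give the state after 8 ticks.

.11..11..11.1.1

tick 1: 1..1..1111111.1
tick 2: 11.11..111111.1
tick 3: .1..11..11111.1
tick 4: .11..11..1111.1
tick 5: ..11..11..111.1
tick 6: 1..11..11..11.1
tick 7: 11..11..11..1.1
tick 8: .11..11..11.1.1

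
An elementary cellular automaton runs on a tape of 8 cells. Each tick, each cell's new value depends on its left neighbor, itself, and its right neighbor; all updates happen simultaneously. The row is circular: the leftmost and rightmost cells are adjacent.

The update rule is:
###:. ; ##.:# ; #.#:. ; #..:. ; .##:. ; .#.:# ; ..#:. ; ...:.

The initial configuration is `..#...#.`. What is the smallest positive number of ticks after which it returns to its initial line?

1

tick 1: ..#...#.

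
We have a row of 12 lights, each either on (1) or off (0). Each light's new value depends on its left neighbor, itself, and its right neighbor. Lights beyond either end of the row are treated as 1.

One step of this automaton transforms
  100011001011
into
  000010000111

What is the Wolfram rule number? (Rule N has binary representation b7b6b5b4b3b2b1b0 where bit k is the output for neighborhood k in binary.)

168

position 11: 111 → 1  (bit 7 = 1)
position 0: 110 → 0  (bit 6 = 0)
position 9: 101 → 1  (bit 5 = 1)
position 1: 100 → 0  (bit 4 = 0)
position 4: 011 → 1  (bit 3 = 1)
position 8: 010 → 0  (bit 2 = 0)
position 3: 001 → 0  (bit 1 = 0)
position 2: 000 → 0  (bit 0 = 0)
bits b7..b0 = 10101000 = 168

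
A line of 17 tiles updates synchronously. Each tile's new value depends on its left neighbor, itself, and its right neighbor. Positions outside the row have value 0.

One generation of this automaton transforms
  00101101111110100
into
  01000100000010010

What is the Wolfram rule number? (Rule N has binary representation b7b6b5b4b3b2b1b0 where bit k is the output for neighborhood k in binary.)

position 8: 111 → 0  (bit 7 = 0)
position 5: 110 → 1  (bit 6 = 1)
position 3: 101 → 0  (bit 5 = 0)
position 15: 100 → 1  (bit 4 = 1)
position 4: 011 → 0  (bit 3 = 0)
position 2: 010 → 0  (bit 2 = 0)
position 1: 001 → 1  (bit 1 = 1)
position 0: 000 → 0  (bit 0 = 0)
bits b7..b0 = 01010010 = 82

82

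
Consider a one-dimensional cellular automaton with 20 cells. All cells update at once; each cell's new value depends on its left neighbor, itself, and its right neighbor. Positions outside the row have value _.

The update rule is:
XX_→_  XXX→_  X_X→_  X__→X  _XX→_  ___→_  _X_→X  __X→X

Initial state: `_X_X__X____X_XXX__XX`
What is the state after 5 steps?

step 1: XX_XXXXX__XX____XX__
step 2: ________XX__X__X__X_
step 3: _______X__XXXXXXXXXX
step 4: ______XXXX__________
step 5: _____X____X_________

_____X____X_________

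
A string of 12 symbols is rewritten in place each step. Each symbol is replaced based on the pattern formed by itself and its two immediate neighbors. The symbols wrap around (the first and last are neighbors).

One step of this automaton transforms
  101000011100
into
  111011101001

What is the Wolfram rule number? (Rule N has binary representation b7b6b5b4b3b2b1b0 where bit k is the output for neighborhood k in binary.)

167

position 8: 111 → 1  (bit 7 = 1)
position 9: 110 → 0  (bit 6 = 0)
position 1: 101 → 1  (bit 5 = 1)
position 3: 100 → 0  (bit 4 = 0)
position 7: 011 → 0  (bit 3 = 0)
position 0: 010 → 1  (bit 2 = 1)
position 6: 001 → 1  (bit 1 = 1)
position 4: 000 → 1  (bit 0 = 1)
bits b7..b0 = 10100111 = 167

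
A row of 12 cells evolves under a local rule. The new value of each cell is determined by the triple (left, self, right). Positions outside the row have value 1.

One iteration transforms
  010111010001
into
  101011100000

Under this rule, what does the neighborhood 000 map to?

At position 9 the neighborhood is 000; the next row has 0 there.

0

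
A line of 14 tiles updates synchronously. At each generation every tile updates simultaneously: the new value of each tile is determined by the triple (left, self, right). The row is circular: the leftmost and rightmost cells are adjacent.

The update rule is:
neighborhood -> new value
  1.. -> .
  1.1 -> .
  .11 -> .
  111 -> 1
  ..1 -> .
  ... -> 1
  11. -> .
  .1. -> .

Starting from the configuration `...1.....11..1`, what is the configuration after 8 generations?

generation 1: .1...111......
generation 2: ...1..1..11111
generation 3: .1........111.
generation 4: ...111111..1..
generation 5: 11..1111.....1
generation 6: 1....11..111..
generation 7: ..11......1...
generation 8: 1....1111...11

1....1111...11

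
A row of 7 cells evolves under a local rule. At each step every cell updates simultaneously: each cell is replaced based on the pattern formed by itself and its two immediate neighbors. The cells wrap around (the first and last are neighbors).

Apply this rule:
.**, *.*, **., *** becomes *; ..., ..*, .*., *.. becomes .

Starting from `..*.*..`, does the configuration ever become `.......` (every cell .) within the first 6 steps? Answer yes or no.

yes

...*...
.......
all cells are . at step 2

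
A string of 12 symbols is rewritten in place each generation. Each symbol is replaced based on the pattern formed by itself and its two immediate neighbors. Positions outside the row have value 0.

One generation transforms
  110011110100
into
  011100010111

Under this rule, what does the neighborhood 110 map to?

At position 1 the neighborhood is 110; the next row has 1 there.

1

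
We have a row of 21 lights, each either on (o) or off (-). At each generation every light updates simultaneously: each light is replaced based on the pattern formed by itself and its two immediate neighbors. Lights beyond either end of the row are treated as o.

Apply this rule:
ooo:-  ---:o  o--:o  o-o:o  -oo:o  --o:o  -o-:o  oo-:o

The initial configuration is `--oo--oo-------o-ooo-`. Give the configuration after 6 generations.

-----------------ooo-

generation 1: oooooooooooooooooo-oo
generation 2: -----------------ooo-
generation 3: oooooooooooooooooo-oo  (repeats generation 1; period 2)
generation 6: -----------------ooo-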